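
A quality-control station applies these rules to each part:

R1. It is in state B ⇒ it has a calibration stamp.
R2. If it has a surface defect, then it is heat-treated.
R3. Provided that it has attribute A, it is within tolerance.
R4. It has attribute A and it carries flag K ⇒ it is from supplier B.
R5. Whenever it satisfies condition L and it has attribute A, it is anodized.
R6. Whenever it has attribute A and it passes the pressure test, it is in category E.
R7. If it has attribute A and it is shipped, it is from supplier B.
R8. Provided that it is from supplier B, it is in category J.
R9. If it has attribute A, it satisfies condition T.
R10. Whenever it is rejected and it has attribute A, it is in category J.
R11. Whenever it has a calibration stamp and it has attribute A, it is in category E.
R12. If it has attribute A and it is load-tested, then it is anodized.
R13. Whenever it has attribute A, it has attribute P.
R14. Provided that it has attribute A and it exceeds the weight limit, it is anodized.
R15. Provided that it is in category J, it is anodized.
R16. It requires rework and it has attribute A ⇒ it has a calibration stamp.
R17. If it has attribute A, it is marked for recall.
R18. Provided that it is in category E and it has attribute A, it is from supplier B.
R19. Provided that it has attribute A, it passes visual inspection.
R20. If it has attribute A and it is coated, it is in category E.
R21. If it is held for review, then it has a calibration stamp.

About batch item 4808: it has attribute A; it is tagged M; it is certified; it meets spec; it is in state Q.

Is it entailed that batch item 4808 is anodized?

No

Forward chaining from the given facts derives: is within tolerance, satisfies condition T, has attribute P, is marked for recall, passes visual inspection.
Rules concluding "it is anodized": R5 needs "it satisfies condition L"; R12 needs "it is load-tested"; R14 needs "it exceeds the weight limit"; R15 needs "it is in category J" — none of these are established.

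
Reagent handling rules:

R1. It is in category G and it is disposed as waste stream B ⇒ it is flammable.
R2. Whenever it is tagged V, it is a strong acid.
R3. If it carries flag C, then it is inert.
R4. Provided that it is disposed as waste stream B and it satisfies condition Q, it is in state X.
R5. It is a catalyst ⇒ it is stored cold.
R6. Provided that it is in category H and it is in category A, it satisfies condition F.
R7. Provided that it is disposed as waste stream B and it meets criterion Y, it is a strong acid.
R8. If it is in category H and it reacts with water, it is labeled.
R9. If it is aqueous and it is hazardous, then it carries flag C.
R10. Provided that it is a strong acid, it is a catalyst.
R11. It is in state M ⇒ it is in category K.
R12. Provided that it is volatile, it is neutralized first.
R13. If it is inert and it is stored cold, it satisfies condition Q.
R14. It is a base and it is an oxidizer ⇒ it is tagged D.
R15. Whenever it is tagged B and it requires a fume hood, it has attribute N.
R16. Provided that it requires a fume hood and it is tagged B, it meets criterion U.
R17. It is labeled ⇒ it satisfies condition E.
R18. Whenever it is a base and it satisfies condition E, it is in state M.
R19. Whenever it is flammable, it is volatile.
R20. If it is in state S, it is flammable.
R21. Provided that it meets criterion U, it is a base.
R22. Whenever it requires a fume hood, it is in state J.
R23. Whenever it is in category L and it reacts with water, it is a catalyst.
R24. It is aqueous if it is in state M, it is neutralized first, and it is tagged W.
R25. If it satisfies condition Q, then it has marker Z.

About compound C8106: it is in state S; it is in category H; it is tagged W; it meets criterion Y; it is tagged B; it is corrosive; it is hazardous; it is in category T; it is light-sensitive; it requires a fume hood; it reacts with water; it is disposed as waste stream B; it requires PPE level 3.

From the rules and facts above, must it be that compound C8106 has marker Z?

Yes

By R7 (it is disposed as waste stream B, it meets criterion Y): it is a strong acid.
By R8 (it is in category H, it reacts with water): it is labeled.
By R10 (it is a strong acid): it is a catalyst.
By R16 (it requires a fume hood, it is tagged B): it meets criterion U.
By R17 (it is labeled): it satisfies condition E.
By R20 (it is in state S): it is flammable.
By R21 (it meets criterion U): it is a base.
By R5 (it is a catalyst): it is stored cold.
By R18 (it is a base, it satisfies condition E): it is in state M.
By R19 (it is flammable): it is volatile.
By R12 (it is volatile): it is neutralized first.
By R24 (it is in state M, it is neutralized first, it is tagged W): it is aqueous.
By R9 (it is aqueous, it is hazardous): it carries flag C.
By R3 (it carries flag C): it is inert.
By R13 (it is inert, it is stored cold): it satisfies condition Q.
By R25 (it satisfies condition Q): it has marker Z.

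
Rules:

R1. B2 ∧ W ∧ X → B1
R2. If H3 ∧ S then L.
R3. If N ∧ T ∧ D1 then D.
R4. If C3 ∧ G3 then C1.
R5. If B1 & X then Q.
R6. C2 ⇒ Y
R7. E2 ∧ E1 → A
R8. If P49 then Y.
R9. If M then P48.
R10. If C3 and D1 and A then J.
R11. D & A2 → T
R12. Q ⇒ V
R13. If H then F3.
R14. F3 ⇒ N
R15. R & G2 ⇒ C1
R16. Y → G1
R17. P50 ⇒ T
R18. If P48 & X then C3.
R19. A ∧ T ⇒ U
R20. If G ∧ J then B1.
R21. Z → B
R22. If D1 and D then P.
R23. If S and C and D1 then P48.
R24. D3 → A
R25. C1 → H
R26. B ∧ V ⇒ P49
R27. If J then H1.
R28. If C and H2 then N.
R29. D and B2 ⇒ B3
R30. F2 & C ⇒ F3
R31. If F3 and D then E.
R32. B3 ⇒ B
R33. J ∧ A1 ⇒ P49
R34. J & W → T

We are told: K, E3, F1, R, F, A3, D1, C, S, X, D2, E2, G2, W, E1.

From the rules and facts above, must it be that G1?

No

Forward chaining from the given facts derives: A, C1, P48, H, F3, N, C3, J, H1, T, D, U, P, E.
The only rule concluding G1 is R16, which needs Y; that is never established.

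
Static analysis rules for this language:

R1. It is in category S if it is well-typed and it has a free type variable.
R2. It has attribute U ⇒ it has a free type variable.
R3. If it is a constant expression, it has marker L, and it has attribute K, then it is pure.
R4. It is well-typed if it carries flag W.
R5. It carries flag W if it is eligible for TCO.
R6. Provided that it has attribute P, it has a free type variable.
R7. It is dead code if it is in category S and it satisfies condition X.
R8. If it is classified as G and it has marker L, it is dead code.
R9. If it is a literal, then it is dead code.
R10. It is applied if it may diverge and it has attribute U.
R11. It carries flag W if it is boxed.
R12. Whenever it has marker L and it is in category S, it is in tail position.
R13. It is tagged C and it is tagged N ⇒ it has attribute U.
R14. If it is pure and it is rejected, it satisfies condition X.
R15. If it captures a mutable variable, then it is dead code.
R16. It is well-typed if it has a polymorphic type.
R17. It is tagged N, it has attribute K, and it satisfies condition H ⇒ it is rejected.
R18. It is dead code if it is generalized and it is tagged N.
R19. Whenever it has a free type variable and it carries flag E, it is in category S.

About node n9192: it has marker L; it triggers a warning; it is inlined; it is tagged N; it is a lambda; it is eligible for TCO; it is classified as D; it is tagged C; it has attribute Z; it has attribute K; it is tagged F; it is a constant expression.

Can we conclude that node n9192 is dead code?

No

Forward chaining from the given facts derives: is pure, carries flag W, has attribute U, has a free type variable, is well-typed, is in category S, is in tail position.
Rules concluding "it is dead code": R7 needs "it satisfies condition X"; R8 needs "it is classified as G"; R9 needs "it is a literal"; R15 needs "it captures a mutable variable"; R18 needs "it is generalized" — none of these are established.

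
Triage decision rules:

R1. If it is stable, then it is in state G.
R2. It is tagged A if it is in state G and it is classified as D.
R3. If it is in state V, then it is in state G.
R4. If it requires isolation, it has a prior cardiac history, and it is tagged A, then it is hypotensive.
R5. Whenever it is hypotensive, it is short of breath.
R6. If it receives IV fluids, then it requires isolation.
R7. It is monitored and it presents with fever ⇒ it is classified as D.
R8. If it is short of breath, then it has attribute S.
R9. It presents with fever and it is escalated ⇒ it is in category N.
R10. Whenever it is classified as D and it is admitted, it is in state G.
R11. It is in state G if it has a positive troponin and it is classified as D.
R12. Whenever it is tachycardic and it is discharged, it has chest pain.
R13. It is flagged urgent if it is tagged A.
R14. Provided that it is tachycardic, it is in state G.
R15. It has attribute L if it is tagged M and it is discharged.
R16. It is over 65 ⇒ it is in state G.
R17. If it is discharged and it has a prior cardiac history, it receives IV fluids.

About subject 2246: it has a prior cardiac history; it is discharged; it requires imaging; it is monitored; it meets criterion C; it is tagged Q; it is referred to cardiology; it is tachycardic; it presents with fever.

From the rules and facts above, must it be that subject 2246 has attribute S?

Yes

By R7 (it is monitored, it presents with fever): it is classified as D.
By R14 (it is tachycardic): it is in state G.
By R17 (it is discharged, it has a prior cardiac history): it receives IV fluids.
By R2 (it is in state G, it is classified as D): it is tagged A.
By R6 (it receives IV fluids): it requires isolation.
By R4 (it requires isolation, it has a prior cardiac history, it is tagged A): it is hypotensive.
By R5 (it is hypotensive): it is short of breath.
By R8 (it is short of breath): it has attribute S.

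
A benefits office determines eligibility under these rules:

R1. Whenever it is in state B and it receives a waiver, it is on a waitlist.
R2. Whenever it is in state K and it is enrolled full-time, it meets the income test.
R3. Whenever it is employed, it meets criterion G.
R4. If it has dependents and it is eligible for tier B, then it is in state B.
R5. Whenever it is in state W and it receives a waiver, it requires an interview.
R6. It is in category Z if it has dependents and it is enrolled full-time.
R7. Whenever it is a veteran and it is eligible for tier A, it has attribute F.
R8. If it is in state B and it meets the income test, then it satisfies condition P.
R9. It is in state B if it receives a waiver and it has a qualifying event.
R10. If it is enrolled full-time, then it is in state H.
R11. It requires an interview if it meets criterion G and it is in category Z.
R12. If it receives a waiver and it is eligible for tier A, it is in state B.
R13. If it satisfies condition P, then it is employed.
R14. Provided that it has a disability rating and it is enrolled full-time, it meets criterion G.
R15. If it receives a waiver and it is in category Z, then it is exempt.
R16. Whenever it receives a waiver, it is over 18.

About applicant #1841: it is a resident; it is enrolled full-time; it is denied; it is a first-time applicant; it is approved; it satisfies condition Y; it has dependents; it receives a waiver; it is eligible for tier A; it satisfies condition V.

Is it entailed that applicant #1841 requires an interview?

No

Forward chaining from the given facts derives: is in category Z, is in state H, is in state B, is exempt, is over 18, is on a waitlist.
Rules concluding "it requires an interview": R5 needs "it is in state W"; R11 needs "it meets criterion G" — none of these are established.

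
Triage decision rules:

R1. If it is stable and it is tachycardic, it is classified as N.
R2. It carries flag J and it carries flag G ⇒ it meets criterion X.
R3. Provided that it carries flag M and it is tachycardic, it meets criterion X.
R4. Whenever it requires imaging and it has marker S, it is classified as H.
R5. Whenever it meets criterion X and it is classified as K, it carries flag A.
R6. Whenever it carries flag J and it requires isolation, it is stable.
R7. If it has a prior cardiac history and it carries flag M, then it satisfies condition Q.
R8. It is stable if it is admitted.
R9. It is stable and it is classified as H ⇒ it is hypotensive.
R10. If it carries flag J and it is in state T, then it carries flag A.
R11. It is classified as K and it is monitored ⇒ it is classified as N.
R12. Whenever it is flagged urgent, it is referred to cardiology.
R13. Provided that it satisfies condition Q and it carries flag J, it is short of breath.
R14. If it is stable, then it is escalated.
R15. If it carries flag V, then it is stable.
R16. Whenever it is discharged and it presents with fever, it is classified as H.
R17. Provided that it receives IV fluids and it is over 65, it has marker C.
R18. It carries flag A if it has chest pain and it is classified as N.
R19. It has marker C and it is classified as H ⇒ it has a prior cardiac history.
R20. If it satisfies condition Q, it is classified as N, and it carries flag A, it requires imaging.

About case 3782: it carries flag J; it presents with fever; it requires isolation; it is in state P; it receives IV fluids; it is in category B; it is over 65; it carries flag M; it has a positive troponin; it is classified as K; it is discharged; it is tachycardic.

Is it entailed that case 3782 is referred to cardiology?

No

Forward chaining from the given facts derives: meets criterion X, carries flag A, is stable, is escalated, is classified as H, has marker C, has a prior cardiac history, is classified as N, satisfies condition Q, is hypotensive, is short of breath, requires imaging.
The only rule concluding "it is referred to cardiology" is R12, which needs "it is flagged urgent"; that is never established.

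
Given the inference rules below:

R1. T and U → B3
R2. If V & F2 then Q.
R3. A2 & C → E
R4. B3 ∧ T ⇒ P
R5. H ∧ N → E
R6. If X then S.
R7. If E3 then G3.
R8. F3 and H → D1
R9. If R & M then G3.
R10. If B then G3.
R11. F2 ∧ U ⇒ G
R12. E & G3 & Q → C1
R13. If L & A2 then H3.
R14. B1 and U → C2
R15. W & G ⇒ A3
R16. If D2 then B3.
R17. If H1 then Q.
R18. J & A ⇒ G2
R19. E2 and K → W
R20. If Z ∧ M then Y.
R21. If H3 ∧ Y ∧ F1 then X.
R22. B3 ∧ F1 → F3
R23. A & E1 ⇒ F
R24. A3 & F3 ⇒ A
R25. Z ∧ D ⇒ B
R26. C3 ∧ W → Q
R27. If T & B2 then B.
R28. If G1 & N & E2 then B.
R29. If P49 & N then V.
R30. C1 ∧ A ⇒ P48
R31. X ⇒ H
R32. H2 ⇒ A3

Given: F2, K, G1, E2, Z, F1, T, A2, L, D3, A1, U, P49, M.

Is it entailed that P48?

Forward chaining from the given facts derives: B3, P, G, H3, W, Y, X, F3, H, S, D1, A3, A.
The only rule concluding P48 is R30, which needs C1; that is never established.

No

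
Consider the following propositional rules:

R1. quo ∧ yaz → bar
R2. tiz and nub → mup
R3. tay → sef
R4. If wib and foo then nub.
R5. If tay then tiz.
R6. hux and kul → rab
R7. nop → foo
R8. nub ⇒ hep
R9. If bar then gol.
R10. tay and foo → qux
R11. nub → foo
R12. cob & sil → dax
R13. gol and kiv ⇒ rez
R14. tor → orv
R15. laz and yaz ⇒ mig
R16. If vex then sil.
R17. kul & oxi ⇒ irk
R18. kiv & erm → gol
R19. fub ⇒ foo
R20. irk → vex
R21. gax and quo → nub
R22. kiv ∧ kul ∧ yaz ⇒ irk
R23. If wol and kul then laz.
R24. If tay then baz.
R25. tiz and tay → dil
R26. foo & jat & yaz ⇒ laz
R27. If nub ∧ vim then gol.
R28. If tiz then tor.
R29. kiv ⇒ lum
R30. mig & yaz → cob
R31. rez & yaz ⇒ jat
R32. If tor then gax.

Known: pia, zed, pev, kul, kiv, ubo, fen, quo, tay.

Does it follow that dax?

No

Forward chaining from the given facts derives: sef, tiz, baz, dil, tor, lum, gax, orv, nub, mup, hep, foo, qux.
The only rule concluding dax is R12, which needs cob; that is never established.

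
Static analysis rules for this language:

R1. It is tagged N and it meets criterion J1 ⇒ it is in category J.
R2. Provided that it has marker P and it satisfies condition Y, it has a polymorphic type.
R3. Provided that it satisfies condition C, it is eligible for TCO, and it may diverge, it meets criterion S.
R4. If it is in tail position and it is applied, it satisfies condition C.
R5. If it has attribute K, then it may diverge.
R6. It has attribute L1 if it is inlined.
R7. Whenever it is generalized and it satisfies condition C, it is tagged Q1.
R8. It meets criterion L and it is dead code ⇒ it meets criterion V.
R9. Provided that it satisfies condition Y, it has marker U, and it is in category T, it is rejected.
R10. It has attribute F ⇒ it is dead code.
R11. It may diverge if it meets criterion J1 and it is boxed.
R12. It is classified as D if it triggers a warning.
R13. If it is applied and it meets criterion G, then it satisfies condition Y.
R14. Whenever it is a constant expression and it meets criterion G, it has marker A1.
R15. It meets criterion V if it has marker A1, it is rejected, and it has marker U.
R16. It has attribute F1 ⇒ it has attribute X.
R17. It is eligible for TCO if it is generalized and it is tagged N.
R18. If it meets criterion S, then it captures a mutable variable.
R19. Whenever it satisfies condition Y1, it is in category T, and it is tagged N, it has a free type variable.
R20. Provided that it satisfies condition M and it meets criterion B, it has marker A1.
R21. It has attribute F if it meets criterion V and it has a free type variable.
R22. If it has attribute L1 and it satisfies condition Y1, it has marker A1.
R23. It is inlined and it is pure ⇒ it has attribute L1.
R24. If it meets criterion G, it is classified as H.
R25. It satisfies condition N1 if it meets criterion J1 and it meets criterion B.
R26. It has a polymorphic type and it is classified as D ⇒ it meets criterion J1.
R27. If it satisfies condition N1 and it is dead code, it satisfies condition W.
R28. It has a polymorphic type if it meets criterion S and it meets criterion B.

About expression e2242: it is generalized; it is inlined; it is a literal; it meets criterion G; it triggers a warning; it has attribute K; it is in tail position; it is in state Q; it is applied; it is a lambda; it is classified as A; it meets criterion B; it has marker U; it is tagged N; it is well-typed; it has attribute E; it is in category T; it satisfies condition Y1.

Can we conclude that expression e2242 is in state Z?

No

Forward chaining from the given facts derives: satisfies condition C, may diverge, has attribute L1, is tagged Q1, is classified as D, satisfies condition Y, is eligible for TCO, has a free type variable, has marker A1, is classified as H, meets criterion S, is rejected, meets criterion V, captures a mutable variable, has attribute F, has a polymorphic type, is dead code, meets criterion J1, is in category J, satisfies condition N1, satisfies condition W.
No rule has "it is in state Z" as its conclusion, and it is not among the given facts.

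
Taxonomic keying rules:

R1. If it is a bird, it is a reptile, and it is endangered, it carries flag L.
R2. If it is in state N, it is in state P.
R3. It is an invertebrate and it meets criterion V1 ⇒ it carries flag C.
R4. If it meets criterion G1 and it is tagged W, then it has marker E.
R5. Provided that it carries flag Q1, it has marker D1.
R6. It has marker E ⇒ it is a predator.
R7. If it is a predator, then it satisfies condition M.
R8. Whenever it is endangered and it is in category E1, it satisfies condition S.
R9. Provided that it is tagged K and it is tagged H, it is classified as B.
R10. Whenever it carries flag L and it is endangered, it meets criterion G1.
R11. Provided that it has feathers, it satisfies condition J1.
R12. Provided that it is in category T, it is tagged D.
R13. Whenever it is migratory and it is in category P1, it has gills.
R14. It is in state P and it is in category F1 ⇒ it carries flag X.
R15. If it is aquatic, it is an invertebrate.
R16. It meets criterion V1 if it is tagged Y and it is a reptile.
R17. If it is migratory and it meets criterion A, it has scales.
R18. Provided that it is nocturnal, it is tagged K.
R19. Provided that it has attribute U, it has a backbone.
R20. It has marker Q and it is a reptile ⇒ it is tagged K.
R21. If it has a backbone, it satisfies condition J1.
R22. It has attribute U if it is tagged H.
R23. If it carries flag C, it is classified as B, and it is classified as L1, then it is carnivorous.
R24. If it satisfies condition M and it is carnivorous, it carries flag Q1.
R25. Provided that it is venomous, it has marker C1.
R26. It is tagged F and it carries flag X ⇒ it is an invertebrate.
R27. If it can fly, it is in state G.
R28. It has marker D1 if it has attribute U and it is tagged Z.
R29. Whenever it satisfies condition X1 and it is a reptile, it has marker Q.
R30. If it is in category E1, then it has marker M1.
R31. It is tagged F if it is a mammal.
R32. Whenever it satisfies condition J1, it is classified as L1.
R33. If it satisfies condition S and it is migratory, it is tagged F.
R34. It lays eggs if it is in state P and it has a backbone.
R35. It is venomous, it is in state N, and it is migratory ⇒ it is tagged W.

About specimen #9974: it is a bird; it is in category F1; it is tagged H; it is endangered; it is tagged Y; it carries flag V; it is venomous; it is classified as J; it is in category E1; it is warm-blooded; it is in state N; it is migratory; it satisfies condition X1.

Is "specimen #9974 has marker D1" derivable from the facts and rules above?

No

Forward chaining from the given facts derives: is in state P, satisfies condition S, carries flag X, has attribute U, has marker C1, has marker M1, is tagged F, is tagged W, has a backbone, satisfies condition J1, is an invertebrate, is classified as L1, lays eggs.
Rules concluding "it has marker D1": R5 needs "it carries flag Q1"; R28 needs "it is tagged Z" — none of these are established.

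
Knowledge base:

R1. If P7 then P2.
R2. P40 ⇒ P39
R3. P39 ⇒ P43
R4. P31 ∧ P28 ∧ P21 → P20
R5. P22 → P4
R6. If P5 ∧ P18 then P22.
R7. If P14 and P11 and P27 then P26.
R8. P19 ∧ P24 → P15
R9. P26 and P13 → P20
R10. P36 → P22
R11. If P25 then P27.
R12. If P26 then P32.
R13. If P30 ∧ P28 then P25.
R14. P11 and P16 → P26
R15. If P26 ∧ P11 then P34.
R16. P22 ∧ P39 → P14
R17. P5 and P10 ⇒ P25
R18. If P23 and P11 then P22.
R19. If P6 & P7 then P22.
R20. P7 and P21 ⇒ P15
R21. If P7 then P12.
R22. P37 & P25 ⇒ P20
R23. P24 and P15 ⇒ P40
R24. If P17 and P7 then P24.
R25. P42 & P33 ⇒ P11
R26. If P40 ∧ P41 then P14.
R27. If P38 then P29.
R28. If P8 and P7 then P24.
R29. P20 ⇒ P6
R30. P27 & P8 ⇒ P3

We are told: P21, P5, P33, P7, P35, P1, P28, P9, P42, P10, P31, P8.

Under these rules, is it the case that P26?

P20  (by R4: P31, P28, P21)
P25  (by R17: P5, P10)
P15  (by R20: P7, P21)
P11  (by R25: P42, P33)
P24  (by R28: P8, P7)
P6  (by R29: P20)
P27  (by R11: P25)
P22  (by R19: P6, P7)
P40  (by R23: P24, P15)
P39  (by R2: P40)
P14  (by R16: P22, P39)
P26  (by R7: P14, P11, P27)

Yes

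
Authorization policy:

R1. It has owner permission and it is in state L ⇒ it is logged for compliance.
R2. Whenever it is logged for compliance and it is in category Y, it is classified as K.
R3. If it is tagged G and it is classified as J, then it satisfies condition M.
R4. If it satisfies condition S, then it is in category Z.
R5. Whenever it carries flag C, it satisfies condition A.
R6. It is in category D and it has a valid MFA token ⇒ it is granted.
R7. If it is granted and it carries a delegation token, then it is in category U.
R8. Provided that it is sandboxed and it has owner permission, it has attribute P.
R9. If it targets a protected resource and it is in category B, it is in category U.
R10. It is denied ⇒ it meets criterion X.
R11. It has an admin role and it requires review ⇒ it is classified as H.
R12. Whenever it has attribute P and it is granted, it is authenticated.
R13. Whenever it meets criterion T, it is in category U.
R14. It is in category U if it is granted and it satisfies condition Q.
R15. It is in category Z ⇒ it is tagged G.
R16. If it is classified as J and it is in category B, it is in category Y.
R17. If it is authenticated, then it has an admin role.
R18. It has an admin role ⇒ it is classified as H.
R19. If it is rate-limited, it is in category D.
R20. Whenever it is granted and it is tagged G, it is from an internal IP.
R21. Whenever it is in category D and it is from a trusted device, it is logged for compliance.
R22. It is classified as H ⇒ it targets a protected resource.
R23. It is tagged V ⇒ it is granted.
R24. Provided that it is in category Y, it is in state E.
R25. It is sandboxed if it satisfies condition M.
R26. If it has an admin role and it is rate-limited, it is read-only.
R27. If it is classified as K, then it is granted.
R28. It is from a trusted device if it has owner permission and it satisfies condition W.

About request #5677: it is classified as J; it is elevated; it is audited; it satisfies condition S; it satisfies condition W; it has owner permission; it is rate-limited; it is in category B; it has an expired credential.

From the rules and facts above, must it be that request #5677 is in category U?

Yes

By R4 (it satisfies condition S): it is in category Z.
By R15 (it is in category Z): it is tagged G.
By R16 (it is classified as J, it is in category B): it is in category Y.
By R19 (it is rate-limited): it is in category D.
By R28 (it has owner permission, it satisfies condition W): it is from a trusted device.
By R3 (it is tagged G, it is classified as J): it satisfies condition M.
By R21 (it is in category D, it is from a trusted device): it is logged for compliance.
By R25 (it satisfies condition M): it is sandboxed.
By R2 (it is logged for compliance, it is in category Y): it is classified as K.
By R8 (it is sandboxed, it has owner permission): it has attribute P.
By R27 (it is classified as K): it is granted.
By R12 (it has attribute P, it is granted): it is authenticated.
By R17 (it is authenticated): it has an admin role.
By R18 (it has an admin role): it is classified as H.
By R22 (it is classified as H): it targets a protected resource.
By R9 (it targets a protected resource, it is in category B): it is in category U.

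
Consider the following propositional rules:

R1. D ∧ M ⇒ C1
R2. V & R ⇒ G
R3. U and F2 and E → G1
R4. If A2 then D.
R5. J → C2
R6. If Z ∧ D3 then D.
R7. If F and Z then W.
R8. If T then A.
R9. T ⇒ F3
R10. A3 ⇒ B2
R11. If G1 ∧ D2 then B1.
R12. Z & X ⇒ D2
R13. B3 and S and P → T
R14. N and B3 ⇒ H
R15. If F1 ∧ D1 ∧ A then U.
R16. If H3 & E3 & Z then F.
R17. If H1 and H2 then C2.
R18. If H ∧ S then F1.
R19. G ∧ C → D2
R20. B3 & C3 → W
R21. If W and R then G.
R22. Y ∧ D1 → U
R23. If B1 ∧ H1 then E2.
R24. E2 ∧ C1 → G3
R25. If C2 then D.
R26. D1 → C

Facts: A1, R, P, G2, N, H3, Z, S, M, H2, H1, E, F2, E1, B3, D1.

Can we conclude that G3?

Forward chaining from the given facts derives: T, H, C2, F1, D, C, C1, A, F3, U, G1.
The only rule concluding G3 is R24, which needs E2; that is never established.

No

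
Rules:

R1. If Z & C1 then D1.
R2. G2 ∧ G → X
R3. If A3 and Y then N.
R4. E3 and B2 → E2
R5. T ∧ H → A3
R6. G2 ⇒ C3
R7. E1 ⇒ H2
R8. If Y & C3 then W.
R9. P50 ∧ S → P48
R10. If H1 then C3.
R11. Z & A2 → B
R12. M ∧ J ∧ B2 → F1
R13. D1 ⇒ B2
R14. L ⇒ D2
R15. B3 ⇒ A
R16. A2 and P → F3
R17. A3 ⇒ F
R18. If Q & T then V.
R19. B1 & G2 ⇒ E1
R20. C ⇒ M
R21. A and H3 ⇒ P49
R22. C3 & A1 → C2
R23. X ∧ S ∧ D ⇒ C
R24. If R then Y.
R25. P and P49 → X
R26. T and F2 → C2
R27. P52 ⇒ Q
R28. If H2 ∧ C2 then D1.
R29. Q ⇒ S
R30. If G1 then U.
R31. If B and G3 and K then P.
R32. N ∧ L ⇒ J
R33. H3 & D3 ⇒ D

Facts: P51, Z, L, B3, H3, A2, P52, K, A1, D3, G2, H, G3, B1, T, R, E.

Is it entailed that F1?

A3  (by R5: T, H)
C3  (by R6: G2)
B  (by R11: Z, A2)
A  (by R15: B3)
E1  (by R19: B1, G2)
P49  (by R21: A, H3)
C2  (by R22: C3, A1)
Y  (by R24: R)
Q  (by R27: P52)
S  (by R29: Q)
P  (by R31: B, G3, K)
D  (by R33: H3, D3)
N  (by R3: A3, Y)
H2  (by R7: E1)
X  (by R25: P, P49)
D1  (by R28: H2, C2)
J  (by R32: N, L)
B2  (by R13: D1)
C  (by R23: X, S, D)
M  (by R20: C)
F1  (by R12: M, J, B2)

Yes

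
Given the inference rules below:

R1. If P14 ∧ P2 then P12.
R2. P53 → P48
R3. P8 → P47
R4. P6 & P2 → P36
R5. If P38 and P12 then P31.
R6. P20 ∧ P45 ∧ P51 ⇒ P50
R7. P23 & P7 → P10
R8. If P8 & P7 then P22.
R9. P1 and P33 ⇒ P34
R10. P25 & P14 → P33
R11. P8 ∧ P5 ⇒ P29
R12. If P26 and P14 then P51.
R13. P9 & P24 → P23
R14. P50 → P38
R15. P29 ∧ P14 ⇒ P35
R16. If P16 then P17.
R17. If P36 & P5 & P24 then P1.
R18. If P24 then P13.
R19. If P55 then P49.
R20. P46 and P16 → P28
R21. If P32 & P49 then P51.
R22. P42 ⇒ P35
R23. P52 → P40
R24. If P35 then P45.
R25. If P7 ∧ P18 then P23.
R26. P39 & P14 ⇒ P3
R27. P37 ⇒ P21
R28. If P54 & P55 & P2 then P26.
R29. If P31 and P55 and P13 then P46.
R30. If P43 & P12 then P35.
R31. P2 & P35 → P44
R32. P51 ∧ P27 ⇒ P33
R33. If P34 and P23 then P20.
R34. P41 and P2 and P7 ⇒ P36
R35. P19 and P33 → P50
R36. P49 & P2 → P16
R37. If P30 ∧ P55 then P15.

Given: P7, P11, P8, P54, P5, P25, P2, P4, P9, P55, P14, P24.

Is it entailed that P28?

Forward chaining from the given facts derives: P12, P47, P22, P33, P29, P23, P35, P13, P49, P45, P26, P44, P16, P10, P51, P17.
The only rule concluding P28 is R20, which needs P46; that is never established.

No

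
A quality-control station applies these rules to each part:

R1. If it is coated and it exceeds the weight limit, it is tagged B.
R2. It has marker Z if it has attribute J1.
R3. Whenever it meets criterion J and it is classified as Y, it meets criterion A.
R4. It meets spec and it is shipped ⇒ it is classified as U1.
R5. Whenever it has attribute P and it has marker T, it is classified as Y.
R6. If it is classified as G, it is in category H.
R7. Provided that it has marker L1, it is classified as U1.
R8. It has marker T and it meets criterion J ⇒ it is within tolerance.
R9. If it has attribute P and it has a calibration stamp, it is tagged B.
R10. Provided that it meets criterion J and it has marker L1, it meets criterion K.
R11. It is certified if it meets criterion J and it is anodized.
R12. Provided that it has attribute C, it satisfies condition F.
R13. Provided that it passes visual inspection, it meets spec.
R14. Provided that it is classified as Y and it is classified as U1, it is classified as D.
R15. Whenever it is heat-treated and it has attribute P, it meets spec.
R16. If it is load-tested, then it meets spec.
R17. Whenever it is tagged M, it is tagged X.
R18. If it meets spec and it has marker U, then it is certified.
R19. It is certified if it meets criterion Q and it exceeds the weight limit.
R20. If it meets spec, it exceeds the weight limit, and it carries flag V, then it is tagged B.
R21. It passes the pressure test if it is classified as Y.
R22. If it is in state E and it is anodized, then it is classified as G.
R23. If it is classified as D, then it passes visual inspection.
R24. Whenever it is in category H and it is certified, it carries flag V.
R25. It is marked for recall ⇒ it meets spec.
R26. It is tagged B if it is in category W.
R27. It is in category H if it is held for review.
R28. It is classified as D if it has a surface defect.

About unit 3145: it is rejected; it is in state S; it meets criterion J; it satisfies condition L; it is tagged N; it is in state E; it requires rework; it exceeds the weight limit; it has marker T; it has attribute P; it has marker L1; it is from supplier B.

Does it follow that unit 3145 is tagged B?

Forward chaining from the given facts derives: is classified as Y, is classified as U1, is within tolerance, meets criterion K, is classified as D, passes the pressure test, passes visual inspection, meets criterion A, meets spec.
Rules concluding "it is tagged B": R1 needs "it is coated"; R9 needs "it has a calibration stamp"; R20 needs "it carries flag V"; R26 needs "it is in category W" — none of these are established.

No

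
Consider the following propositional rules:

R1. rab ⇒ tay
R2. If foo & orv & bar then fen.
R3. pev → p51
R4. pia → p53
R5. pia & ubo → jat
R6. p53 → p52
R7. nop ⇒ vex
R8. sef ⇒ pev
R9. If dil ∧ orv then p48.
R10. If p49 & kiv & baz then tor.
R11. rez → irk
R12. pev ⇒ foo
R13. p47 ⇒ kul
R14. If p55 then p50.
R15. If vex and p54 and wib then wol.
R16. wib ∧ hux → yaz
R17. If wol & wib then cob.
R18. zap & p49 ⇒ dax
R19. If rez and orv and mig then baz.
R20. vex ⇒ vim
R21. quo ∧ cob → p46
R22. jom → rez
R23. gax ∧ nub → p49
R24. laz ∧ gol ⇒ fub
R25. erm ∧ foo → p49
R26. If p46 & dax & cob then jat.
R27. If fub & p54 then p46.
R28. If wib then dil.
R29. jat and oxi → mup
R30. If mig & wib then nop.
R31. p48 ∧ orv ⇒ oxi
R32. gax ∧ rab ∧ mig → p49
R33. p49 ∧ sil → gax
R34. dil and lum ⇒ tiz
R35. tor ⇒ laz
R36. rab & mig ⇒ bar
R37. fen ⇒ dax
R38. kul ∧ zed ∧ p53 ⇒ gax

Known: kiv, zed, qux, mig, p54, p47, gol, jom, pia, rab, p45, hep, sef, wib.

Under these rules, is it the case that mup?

No

Forward chaining from the given facts derives: tay, p53, p52, pev, foo, kul, rez, dil, nop, bar, gax, p51, vex, irk, wol, cob, vim, p49.
The only rule concluding mup is R29, which needs jat; that is never established.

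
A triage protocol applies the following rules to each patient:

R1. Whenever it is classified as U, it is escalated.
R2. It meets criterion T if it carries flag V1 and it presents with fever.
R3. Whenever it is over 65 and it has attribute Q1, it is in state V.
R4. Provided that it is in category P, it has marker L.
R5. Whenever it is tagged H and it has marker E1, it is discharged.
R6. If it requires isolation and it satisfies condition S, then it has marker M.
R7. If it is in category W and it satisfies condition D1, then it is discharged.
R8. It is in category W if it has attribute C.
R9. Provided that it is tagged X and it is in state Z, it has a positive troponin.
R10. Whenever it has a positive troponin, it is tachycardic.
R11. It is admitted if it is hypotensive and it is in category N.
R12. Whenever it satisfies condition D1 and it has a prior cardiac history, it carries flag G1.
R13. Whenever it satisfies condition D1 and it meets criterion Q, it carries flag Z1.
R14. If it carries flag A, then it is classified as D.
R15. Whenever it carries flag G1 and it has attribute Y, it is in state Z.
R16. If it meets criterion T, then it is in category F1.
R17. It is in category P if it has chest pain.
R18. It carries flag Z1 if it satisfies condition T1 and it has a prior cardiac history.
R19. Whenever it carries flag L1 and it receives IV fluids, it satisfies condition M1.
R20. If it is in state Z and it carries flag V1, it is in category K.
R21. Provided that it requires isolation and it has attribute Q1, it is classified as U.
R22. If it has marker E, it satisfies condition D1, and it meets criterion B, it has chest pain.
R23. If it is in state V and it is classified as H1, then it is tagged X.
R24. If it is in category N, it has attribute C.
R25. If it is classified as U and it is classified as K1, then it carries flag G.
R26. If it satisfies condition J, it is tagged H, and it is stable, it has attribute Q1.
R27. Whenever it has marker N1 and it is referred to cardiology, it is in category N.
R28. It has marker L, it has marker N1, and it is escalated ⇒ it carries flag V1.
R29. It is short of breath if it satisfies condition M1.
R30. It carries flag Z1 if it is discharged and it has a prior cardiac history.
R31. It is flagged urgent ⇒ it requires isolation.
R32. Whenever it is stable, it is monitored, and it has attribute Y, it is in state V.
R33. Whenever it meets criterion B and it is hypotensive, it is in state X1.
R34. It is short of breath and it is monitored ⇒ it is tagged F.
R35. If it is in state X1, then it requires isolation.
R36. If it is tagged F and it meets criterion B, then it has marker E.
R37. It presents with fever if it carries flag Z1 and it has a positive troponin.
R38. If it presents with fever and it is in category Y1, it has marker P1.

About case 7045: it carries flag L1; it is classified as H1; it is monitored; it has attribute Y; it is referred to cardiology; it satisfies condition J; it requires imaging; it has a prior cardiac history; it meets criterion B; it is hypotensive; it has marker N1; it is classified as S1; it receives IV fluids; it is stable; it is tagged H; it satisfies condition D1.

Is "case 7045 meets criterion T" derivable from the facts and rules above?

Yes

By R12 (it satisfies condition D1, it has a prior cardiac history): it carries flag G1.
By R15 (it carries flag G1, it has attribute Y): it is in state Z.
By R19 (it carries flag L1, it receives IV fluids): it satisfies condition M1.
By R26 (it satisfies condition J, it is tagged H, it is stable): it has attribute Q1.
By R27 (it has marker N1, it is referred to cardiology): it is in category N.
By R29 (it satisfies condition M1): it is short of breath.
By R32 (it is stable, it is monitored, it has attribute Y): it is in state V.
By R33 (it meets criterion B, it is hypotensive): it is in state X1.
By R34 (it is short of breath, it is monitored): it is tagged F.
By R35 (it is in state X1): it requires isolation.
By R36 (it is tagged F, it meets criterion B): it has marker E.
By R21 (it requires isolation, it has attribute Q1): it is classified as U.
By R22 (it has marker E, it satisfies condition D1, it meets criterion B): it has chest pain.
By R23 (it is in state V, it is classified as H1): it is tagged X.
By R24 (it is in category N): it has attribute C.
By R1 (it is classified as U): it is escalated.
By R8 (it has attribute C): it is in category W.
By R9 (it is tagged X, it is in state Z): it has a positive troponin.
By R17 (it has chest pain): it is in category P.
By R4 (it is in category P): it has marker L.
By R7 (it is in category W, it satisfies condition D1): it is discharged.
By R28 (it has marker L, it has marker N1, it is escalated): it carries flag V1.
By R30 (it is discharged, it has a prior cardiac history): it carries flag Z1.
By R37 (it carries flag Z1, it has a positive troponin): it presents with fever.
By R2 (it carries flag V1, it presents with fever): it meets criterion T.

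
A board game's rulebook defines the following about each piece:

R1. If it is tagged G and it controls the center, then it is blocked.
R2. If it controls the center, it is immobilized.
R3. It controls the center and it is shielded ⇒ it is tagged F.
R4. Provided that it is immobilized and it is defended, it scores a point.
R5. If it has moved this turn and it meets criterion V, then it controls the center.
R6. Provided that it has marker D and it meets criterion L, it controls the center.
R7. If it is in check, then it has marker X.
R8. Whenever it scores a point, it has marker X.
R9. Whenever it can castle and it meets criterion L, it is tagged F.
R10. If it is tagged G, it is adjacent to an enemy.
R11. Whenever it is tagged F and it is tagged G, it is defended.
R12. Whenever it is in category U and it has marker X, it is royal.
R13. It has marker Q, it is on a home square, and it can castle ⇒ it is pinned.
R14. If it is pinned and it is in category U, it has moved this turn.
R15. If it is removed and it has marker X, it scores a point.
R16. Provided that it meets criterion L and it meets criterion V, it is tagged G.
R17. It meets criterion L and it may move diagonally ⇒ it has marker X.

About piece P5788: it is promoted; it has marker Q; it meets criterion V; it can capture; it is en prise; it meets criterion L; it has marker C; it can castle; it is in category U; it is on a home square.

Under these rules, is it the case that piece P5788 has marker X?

Yes

By R9 (it can castle, it meets criterion L): it is tagged F.
By R13 (it has marker Q, it is on a home square, it can castle): it is pinned.
By R14 (it is pinned, it is in category U): it has moved this turn.
By R16 (it meets criterion L, it meets criterion V): it is tagged G.
By R5 (it has moved this turn, it meets criterion V): it controls the center.
By R11 (it is tagged F, it is tagged G): it is defended.
By R2 (it controls the center): it is immobilized.
By R4 (it is immobilized, it is defended): it scores a point.
By R8 (it scores a point): it has marker X.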